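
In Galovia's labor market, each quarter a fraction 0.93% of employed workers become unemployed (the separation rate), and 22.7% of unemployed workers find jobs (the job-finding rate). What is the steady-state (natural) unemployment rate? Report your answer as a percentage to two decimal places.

Steady-state unemployment rate ≈ 3.94%.

At steady state the flows balance: s·E = f·U, so U/(E+U) = s/(s+f).
u* = 0.93 / (0.93 + 22.7) = 0.93 / 23.63 = 3.94%.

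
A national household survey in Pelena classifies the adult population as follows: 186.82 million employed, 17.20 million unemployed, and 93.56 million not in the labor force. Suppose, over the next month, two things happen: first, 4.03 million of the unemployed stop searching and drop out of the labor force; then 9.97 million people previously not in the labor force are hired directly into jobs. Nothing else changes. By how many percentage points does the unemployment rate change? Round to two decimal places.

Initially, labor force = 186.82 + 17.20 = 204.02 million, so u = 17.20/204.02 = 8.43%.
After the first change, unemployed and labor force both fall by 4.03 → E = 186.82, U = 13.17, labor force = 199.99 million.
After the second change, employed and labor force both rise by 9.97; unemployed unchanged → E = 196.79, U = 13.17, labor force = 209.96 million.
New unemployment rate = 13.17 / 209.96 = 6.27%.
Change = 6.27% − 8.43% = −2.16 percentage points.

The unemployment rate changes by −2.16 percentage points.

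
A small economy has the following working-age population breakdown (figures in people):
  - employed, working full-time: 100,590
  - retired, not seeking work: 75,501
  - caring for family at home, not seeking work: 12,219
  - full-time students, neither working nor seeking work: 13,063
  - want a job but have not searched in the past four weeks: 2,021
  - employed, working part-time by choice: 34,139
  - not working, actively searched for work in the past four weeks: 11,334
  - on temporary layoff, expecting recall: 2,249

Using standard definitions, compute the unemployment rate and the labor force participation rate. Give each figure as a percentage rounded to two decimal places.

Employed = 100,590 + 34,139 = 134,729.
Unemployed = 11,334 + 2,249 = 13,583 (jobless and actively searching, or on temporary layoff).
Labor force = 134,729 + 13,583 = 148,312.
Not in labor force = 75,501 + 12,219 + 13,063 + 2,021 = 102,804 (those not working and not actively searching are outside the labor force — including those who want a job but have given up searching).
Civilian working-age population = 148,312 + 102,804 = 251,116.
Unemployment rate = 13,583 / 148,312 = 9.16%.
Labor force participation rate = 148,312 / 251,116 = 59.06%.

Unemployment rate ≈ 9.16%; labor force participation rate ≈ 59.06%.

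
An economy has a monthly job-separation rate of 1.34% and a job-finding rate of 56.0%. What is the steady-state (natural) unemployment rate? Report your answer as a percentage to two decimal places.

Steady-state unemployment rate ≈ 2.34%.

At steady state the flows balance: s·E = f·U, so U/(E+U) = s/(s+f).
u* = 1.34 / (1.34 + 56.0) = 1.34 / 57.34 = 2.34%.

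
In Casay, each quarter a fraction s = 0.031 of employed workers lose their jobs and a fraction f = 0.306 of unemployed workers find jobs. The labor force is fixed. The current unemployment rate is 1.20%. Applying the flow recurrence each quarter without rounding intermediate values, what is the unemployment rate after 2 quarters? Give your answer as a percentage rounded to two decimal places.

Unemployment rate after two quarters ≈ 5.68%.

With a fixed labor force, u_{t+1} = u_t + s·(1−u_t) − f·u_t = u_t·(1−s−f) + s.
Here 1−s−f = 0.663 and s = 0.031.
u_1 = 0.012000 × 0.663 + 0.031 = 0.038956.
u_2 = 0.038956 × 0.663 + 0.031 = 0.056828.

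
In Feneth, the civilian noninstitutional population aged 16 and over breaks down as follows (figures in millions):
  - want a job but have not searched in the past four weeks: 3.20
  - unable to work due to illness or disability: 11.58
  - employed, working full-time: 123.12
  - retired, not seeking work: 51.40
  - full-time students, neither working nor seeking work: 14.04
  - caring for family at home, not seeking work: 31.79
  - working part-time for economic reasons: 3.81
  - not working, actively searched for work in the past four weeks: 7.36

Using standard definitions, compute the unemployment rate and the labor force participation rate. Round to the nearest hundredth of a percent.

Employed = 123.12 + 3.81 = 126.93 million (anyone who worked, including part-time for economic reasons, counts as employed).
Unemployed = 7.36 million.
Labor force = 126.93 + 7.36 = 134.29 million.
Not in labor force = 3.20 + 11.58 + 51.40 + 14.04 + 31.79 = 112.01 million (those not working and not actively searching are outside the labor force — including those who want a job but have given up searching).
Civilian working-age population = 134.29 + 112.01 = 246.30 million.
Unemployment rate = 7.36 / 134.29 = 5.48%.
Labor force participation rate = 134.29 / 246.30 = 54.52%.

Unemployment rate ≈ 5.48%; labor force participation rate ≈ 54.52%.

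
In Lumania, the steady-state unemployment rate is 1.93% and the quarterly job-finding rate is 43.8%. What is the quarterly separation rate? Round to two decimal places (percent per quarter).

Separation rate ≈ 0.86% per quarter.

From u* = s/(s+f): s = u·f/(1−u).
s = 0.0193 × 43.8 / (1 − 0.0193) = 0.8453 / 0.9807 ≈ 0.86% per quarter.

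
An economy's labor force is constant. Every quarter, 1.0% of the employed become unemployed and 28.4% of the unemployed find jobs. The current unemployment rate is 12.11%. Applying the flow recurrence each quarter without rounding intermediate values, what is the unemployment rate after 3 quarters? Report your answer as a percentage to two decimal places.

Unemployment rate after three quarters ≈ 6.47%.

With a fixed labor force, u_{t+1} = u_t + s·(1−u_t) − f·u_t = u_t·(1−s−f) + s.
Here 1−s−f = 0.706 and s = 0.010.
u_1 = 0.121100 × 0.706 + 0.010 = 0.095497.
u_2 = 0.095497 × 0.706 + 0.010 = 0.077421.
u_3 = 0.077421 × 0.706 + 0.010 = 0.064659.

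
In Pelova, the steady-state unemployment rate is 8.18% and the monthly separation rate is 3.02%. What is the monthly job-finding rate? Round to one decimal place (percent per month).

From u* = s/(s+f): f = s·(1−u)/u.
f = 3.02 × (1 − 0.0818) / 0.0818 = 2.7730 / 0.0818 ≈ 33.9% per month.

Job-finding rate ≈ 33.9% per month.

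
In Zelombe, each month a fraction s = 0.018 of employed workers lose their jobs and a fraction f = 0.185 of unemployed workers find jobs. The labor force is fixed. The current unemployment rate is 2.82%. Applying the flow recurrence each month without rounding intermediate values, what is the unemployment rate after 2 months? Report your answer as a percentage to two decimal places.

With a fixed labor force, u_{t+1} = u_t + s·(1−u_t) − f·u_t = u_t·(1−s−f) + s.
Here 1−s−f = 0.797 and s = 0.018.
u_1 = 0.028200 × 0.797 + 0.018 = 0.040475.
u_2 = 0.040475 × 0.797 + 0.018 = 0.050259.

Unemployment rate after two months ≈ 5.03%.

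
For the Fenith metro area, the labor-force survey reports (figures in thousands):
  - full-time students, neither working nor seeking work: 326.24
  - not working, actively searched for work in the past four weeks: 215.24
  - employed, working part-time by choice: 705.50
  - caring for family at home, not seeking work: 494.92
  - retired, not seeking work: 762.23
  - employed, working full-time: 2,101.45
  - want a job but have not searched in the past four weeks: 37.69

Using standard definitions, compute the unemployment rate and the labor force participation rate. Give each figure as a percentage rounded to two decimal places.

Unemployment rate ≈ 7.12%; labor force participation rate ≈ 65.09%.

Employed = 705.50 + 2,101.45 = 2,806.95 thousand.
Unemployed = 215.24 thousand.
Labor force = 2,806.95 + 215.24 = 3,022.19 thousand.
Not in labor force = 326.24 + 494.92 + 762.23 + 37.69 = 1,621.08 thousand (those not working and not actively searching are outside the labor force — including those who want a job but have given up searching).
Civilian working-age population = 3,022.19 + 1,621.08 = 4,643.27 thousand.
Unemployment rate = 215.24 / 3,022.19 = 7.12%.
Labor force participation rate = 3,022.19 / 4,643.27 = 65.09%.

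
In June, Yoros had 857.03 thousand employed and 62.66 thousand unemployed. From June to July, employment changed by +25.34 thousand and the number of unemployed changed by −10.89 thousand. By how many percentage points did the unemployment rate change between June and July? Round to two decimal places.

June: labor force = 857.03 + 62.66 = 919.69; u = 62.66/919.69 = 6.81%.
July: labor force = 882.37 + 51.77 = 934.14; u = 51.77/934.14 = 5.54%.
Change = 5.54% − 6.81% = −1.27 pp.

The unemployment rate changed by −1.27 percentage points.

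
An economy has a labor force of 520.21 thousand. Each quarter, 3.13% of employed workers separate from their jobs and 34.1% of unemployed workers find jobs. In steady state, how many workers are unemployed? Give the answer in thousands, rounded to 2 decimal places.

Steady-state unemployment rate u* = s/(s+f) = 3.13/(3.13+34.1) = 0.084072.
Unemployed = u* × labor force = 0.084072 × 520.21 ≈ 43.74 thousand.

About 43.74 thousand are unemployed in steady state.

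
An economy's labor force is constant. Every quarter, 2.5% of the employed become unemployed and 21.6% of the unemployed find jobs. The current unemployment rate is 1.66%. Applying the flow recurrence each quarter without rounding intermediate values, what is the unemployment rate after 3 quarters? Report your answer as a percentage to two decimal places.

Unemployment rate after three quarters ≈ 6.56%.

With a fixed labor force, u_{t+1} = u_t + s·(1−u_t) − f·u_t = u_t·(1−s−f) + s.
Here 1−s−f = 0.759 and s = 0.025.
u_1 = 0.016600 × 0.759 + 0.025 = 0.037599.
u_2 = 0.037599 × 0.759 + 0.025 = 0.053538.
u_3 = 0.053538 × 0.759 + 0.025 = 0.065635.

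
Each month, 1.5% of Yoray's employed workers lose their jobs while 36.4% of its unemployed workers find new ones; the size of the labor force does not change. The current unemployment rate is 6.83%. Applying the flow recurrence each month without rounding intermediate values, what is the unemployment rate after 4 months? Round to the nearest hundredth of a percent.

Unemployment rate after four months ≈ 4.38%.

With a fixed labor force, u_{t+1} = u_t + s·(1−u_t) − f·u_t = u_t·(1−s−f) + s.
Here 1−s−f = 0.621 and s = 0.015.
u_1 = 0.068300 × 0.621 + 0.015 = 0.057414.
u_2 = 0.057414 × 0.621 + 0.015 = 0.050654.
u_3 = 0.050654 × 0.621 + 0.015 = 0.046456.
u_4 = 0.046456 × 0.621 + 0.015 = 0.043849.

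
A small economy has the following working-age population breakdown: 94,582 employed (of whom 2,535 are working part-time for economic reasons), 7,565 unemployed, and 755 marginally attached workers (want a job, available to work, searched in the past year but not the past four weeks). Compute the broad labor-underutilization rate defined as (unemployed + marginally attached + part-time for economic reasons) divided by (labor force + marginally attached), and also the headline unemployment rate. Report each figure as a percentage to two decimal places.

Labor force = 94,582 + 7,565 = 102,147.
Numerator = 7,565 + 755 + 2,535 = 10,855.
Denominator = 102,147 + 755 = 102,902.
Broad rate = 10,855 / 102,902 = 10.55%.
Headline unemployment rate = 7,565 / 102,147 = 7.41%.

Broad underutilization rate ≈ 10.55%; headline unemployment rate ≈ 7.41%.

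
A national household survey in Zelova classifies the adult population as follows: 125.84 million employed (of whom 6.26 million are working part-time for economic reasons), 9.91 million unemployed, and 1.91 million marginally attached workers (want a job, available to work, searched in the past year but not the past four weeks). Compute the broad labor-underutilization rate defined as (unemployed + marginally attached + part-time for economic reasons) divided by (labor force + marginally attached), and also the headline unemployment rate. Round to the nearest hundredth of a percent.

Labor force = 125.84 + 9.91 = 135.75 million.
Numerator = 9.91 + 1.91 + 6.26 = 18.08 million.
Denominator = 135.75 + 1.91 = 137.66 million.
Broad rate = 18.08 / 137.66 = 13.13%.
Headline unemployment rate = 9.91 / 135.75 = 7.30%.

Broad underutilization rate ≈ 13.13%; headline unemployment rate ≈ 7.30%.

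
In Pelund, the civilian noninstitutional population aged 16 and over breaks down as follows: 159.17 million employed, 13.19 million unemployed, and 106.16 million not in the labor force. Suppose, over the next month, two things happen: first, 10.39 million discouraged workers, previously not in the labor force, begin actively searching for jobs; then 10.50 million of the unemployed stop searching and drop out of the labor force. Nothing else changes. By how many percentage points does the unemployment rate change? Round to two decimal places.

The unemployment rate changes by −0.06 percentage points.

Initially, labor force = 159.17 + 13.19 = 172.36 million, so u = 13.19/172.36 = 7.65%.
After the first change, unemployed and labor force both rise by 10.39 → E = 159.17, U = 23.58, labor force = 182.75 million.
After the second change, unemployed and labor force both fall by 10.50 → E = 159.17, U = 13.08, labor force = 172.25 million.
New unemployment rate = 13.08 / 172.25 = 7.59%.
Change = 7.59% − 7.65% = −0.06 percentage points.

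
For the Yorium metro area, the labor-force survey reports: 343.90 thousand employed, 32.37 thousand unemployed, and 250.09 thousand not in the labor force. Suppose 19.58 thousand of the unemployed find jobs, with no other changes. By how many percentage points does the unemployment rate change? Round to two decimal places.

The unemployment rate changes by −5.20 percentage points.

Initially, labor force = 343.90 + 32.37 = 376.27 thousand, so u = 32.37/376.27 = 8.60%.
After the change, unemployed falls and employed rises by 19.58; labor force unchanged → E = 363.48, U = 12.79, labor force = 376.27 thousand.
New unemployment rate = 12.79 / 376.27 = 3.40%.
Change = 3.40% − 8.60% = −5.20 percentage points.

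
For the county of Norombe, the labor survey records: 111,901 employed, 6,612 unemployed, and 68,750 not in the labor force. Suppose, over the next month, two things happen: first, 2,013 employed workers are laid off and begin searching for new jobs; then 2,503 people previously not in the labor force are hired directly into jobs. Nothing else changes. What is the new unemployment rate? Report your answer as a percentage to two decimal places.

Initially, labor force = 111,901 + 6,612 = 118,513, so u = 6,612/118,513 = 5.58%.
After the first change, employed falls and unemployed rises by 2,013; labor force unchanged → E = 109,888, U = 8,625, labor force = 118,513.
After the second change, employed and labor force both rise by 2,503; unemployed unchanged → E = 112,391, U = 8,625, labor force = 121,016.
New unemployment rate = 8,625 / 121,016 = 7.13%.

New unemployment rate ≈ 7.13%.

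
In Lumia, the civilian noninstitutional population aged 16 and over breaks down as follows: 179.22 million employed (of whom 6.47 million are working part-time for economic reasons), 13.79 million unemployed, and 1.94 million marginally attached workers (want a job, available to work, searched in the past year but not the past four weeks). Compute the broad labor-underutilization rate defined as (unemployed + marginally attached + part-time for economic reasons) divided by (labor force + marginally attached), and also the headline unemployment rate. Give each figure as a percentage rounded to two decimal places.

Labor force = 179.22 + 13.79 = 193.01 million.
Numerator = 13.79 + 1.94 + 6.47 = 22.20 million.
Denominator = 193.01 + 1.94 = 194.95 million.
Broad rate = 22.20 / 194.95 = 11.39%.
Headline unemployment rate = 13.79 / 193.01 = 7.14%.

Broad underutilization rate ≈ 11.39%; headline unemployment rate ≈ 7.14%.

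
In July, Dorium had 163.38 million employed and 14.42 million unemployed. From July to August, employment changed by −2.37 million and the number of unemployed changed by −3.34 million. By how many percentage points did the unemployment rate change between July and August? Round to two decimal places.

The unemployment rate changed by −1.67 percentage points.

July: labor force = 163.38 + 14.42 = 177.80; u = 14.42/177.80 = 8.11%.
August: labor force = 161.01 + 11.08 = 172.09; u = 11.08/172.09 = 6.44%.
Change = 6.44% − 8.11% = −1.67 pp.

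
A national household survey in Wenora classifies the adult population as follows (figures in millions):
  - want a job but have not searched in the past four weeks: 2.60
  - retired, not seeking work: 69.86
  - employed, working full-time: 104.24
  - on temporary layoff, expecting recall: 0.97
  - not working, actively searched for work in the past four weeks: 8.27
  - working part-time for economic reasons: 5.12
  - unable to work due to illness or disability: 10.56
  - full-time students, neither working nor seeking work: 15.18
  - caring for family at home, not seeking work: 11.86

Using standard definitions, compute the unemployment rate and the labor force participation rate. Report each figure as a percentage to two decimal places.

Employed = 104.24 + 5.12 = 109.36 million (anyone who worked, including part-time for economic reasons, counts as employed).
Unemployed = 0.97 + 8.27 = 9.24 million (jobless and actively searching, or on temporary layoff).
Labor force = 109.36 + 9.24 = 118.60 million.
Not in labor force = 2.60 + 69.86 + 10.56 + 15.18 + 11.86 = 110.06 million (those not working and not actively searching are outside the labor force — including those who want a job but have given up searching).
Civilian working-age population = 118.60 + 110.06 = 228.66 million.
Unemployment rate = 9.24 / 118.60 = 7.79%.
Labor force participation rate = 118.60 / 228.66 = 51.87%.

Unemployment rate ≈ 7.79%; labor force participation rate ≈ 51.87%.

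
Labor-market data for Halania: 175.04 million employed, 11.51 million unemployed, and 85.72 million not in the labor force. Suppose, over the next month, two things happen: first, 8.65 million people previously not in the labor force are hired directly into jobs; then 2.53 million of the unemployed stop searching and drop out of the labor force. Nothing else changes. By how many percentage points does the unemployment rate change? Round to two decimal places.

The unemployment rate changes by −1.51 percentage points.

Initially, labor force = 175.04 + 11.51 = 186.55 million, so u = 11.51/186.55 = 6.17%.
After the first change, employed and labor force both rise by 8.65; unemployed unchanged → E = 183.69, U = 11.51, labor force = 195.20 million.
After the second change, unemployed and labor force both fall by 2.53 → E = 183.69, U = 8.98, labor force = 192.67 million.
New unemployment rate = 8.98 / 192.67 = 4.66%.
Change = 4.66% − 6.17% = −1.51 percentage points.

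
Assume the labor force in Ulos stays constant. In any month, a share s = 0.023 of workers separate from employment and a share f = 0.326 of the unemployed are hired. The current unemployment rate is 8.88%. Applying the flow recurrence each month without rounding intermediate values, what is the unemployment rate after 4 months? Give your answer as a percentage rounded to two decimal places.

Unemployment rate after four months ≈ 7.00%.

With a fixed labor force, u_{t+1} = u_t + s·(1−u_t) − f·u_t = u_t·(1−s−f) + s.
Here 1−s−f = 0.651 and s = 0.023.
u_1 = 0.088800 × 0.651 + 0.023 = 0.080809.
u_2 = 0.080809 × 0.651 + 0.023 = 0.075607.
u_3 = 0.075607 × 0.651 + 0.023 = 0.072220.
u_4 = 0.072220 × 0.651 + 0.023 = 0.070015.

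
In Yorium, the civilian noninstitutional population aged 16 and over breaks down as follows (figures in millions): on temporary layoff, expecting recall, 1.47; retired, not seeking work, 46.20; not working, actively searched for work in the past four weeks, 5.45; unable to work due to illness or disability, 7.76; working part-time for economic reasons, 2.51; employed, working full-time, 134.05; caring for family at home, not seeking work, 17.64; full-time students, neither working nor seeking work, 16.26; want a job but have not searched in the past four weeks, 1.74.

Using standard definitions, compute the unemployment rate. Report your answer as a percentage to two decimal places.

Unemployment rate ≈ 4.82%.

Employed = 2.51 + 134.05 = 136.56 million (anyone who worked, including part-time for economic reasons, counts as employed).
Unemployed = 1.47 + 5.45 = 6.92 million (jobless and actively searching, or on temporary layoff).
Labor force = 136.56 + 6.92 = 143.48 million.
Unemployment rate = 6.92 / 143.48 = 4.82%.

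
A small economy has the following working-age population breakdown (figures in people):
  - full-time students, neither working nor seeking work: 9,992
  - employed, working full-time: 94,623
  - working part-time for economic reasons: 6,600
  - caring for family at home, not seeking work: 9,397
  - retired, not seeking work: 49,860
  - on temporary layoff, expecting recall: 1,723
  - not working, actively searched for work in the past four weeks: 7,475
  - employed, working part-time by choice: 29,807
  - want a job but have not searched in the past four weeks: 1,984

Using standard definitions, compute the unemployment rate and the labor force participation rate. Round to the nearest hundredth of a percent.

Employed = 94,623 + 6,600 + 29,807 = 131,030 (anyone who worked, including part-time for economic reasons, counts as employed).
Unemployed = 1,723 + 7,475 = 9,198 (jobless and actively searching, or on temporary layoff).
Labor force = 131,030 + 9,198 = 140,228.
Not in labor force = 9,992 + 9,397 + 49,860 + 1,984 = 71,233 (those not working and not actively searching are outside the labor force — including those who want a job but have given up searching).
Civilian working-age population = 140,228 + 71,233 = 211,461.
Unemployment rate = 9,198 / 140,228 = 6.56%.
Labor force participation rate = 140,228 / 211,461 = 66.31%.

Unemployment rate ≈ 6.56%; labor force participation rate ≈ 66.31%.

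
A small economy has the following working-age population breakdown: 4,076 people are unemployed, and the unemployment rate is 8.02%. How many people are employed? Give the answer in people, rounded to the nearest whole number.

Labor force = U / u = 4,076 / 0.0802 ≈ 50,823.
Employed = labor force − unemployed = 50,823 − 4,076 = 46,747.

About 46,747 are employed.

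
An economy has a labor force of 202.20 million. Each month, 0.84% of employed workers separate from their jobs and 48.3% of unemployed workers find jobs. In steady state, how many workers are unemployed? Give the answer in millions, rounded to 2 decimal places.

About 3.46 million are unemployed in steady state.

Steady-state unemployment rate u* = s/(s+f) = 0.84/(0.84+48.3) = 0.017094.
Unemployed = u* × labor force = 0.017094 × 202.20 ≈ 3.46 million.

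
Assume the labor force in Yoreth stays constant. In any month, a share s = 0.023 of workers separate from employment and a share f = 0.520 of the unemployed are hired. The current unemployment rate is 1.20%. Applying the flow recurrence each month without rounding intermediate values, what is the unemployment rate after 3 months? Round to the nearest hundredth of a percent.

Unemployment rate after three months ≈ 3.95%.

With a fixed labor force, u_{t+1} = u_t + s·(1−u_t) − f·u_t = u_t·(1−s−f) + s.
Here 1−s−f = 0.457 and s = 0.023.
u_1 = 0.012000 × 0.457 + 0.023 = 0.028484.
u_2 = 0.028484 × 0.457 + 0.023 = 0.036017.
u_3 = 0.036017 × 0.457 + 0.023 = 0.039460.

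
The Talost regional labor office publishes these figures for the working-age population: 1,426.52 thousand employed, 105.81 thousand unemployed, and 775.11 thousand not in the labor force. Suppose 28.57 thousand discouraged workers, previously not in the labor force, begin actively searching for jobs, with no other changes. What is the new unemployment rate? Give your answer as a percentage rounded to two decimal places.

New unemployment rate ≈ 8.61%.

Initially, labor force = 1,426.52 + 105.81 = 1,532.33 thousand, so u = 105.81/1,532.33 = 6.91%.
After the change, unemployed and labor force both rise by 28.57 → E = 1,426.52, U = 134.38, labor force = 1,560.90 thousand.
New unemployment rate = 134.38 / 1,560.90 = 8.61%.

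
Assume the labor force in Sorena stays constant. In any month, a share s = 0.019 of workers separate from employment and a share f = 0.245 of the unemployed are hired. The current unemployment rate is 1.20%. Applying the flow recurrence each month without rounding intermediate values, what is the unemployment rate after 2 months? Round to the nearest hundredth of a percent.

Unemployment rate after two months ≈ 3.95%.

With a fixed labor force, u_{t+1} = u_t + s·(1−u_t) − f·u_t = u_t·(1−s−f) + s.
Here 1−s−f = 0.736 and s = 0.019.
u_1 = 0.012000 × 0.736 + 0.019 = 0.027832.
u_2 = 0.027832 × 0.736 + 0.019 = 0.039484.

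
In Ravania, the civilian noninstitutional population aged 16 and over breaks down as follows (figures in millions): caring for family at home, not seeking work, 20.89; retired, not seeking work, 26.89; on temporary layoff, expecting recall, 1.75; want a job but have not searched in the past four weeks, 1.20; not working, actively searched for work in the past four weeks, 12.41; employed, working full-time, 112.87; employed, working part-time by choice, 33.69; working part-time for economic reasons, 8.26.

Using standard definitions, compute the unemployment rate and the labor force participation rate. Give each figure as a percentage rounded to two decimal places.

Unemployment rate ≈ 8.38%; labor force participation rate ≈ 77.53%.

Employed = 112.87 + 33.69 + 8.26 = 154.82 million (anyone who worked, including part-time for economic reasons, counts as employed).
Unemployed = 1.75 + 12.41 = 14.16 million (jobless and actively searching, or on temporary layoff).
Labor force = 154.82 + 14.16 = 168.98 million.
Not in labor force = 20.89 + 26.89 + 1.20 = 48.98 million (those not working and not actively searching are outside the labor force — including those who want a job but have given up searching).
Civilian working-age population = 168.98 + 48.98 = 217.96 million.
Unemployment rate = 14.16 / 168.98 = 8.38%.
Labor force participation rate = 168.98 / 217.96 = 77.53%.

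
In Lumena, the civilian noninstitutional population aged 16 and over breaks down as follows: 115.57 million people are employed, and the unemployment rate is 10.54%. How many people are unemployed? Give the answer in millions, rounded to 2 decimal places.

About 13.62 million are unemployed.

Let U be the number unemployed. The labor force is E + U, and U/(E+U) = 0.1054.
So U = 0.1054 × 115.57 / (1 − 0.1054) = 12.1811 / 0.8946 ≈ 13.62 million.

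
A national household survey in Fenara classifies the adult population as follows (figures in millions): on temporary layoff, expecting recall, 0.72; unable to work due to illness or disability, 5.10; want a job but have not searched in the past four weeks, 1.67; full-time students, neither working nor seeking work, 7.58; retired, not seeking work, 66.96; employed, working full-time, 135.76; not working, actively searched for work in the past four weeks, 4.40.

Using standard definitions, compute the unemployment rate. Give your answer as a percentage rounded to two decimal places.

Unemployment rate ≈ 3.63%.

Employed = 135.76 million.
Unemployed = 0.72 + 4.40 = 5.12 million (jobless and actively searching, or on temporary layoff).
Labor force = 135.76 + 5.12 = 140.88 million.
Unemployment rate = 5.12 / 140.88 = 3.63%.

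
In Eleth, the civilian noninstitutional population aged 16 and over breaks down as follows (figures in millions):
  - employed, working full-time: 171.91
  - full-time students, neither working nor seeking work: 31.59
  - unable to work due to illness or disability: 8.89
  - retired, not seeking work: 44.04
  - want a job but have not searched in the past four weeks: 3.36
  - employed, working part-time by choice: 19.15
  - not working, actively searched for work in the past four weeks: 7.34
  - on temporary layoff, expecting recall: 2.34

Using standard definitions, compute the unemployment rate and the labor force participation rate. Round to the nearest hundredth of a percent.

Unemployment rate ≈ 4.82%; labor force participation rate ≈ 69.55%.

Employed = 171.91 + 19.15 = 191.06 million.
Unemployed = 7.34 + 2.34 = 9.68 million (jobless and actively searching, or on temporary layoff).
Labor force = 191.06 + 9.68 = 200.74 million.
Not in labor force = 31.59 + 8.89 + 44.04 + 3.36 = 87.88 million (those not working and not actively searching are outside the labor force — including those who want a job but have given up searching).
Civilian working-age population = 200.74 + 87.88 = 288.62 million.
Unemployment rate = 9.68 / 200.74 = 4.82%.
Labor force participation rate = 200.74 / 288.62 = 69.55%.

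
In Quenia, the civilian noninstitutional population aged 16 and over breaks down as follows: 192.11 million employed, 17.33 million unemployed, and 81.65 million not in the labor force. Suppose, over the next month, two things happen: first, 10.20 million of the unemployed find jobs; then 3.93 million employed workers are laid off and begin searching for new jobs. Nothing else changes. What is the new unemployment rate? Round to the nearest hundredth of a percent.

New unemployment rate ≈ 5.28%.

Initially, labor force = 192.11 + 17.33 = 209.44 million, so u = 17.33/209.44 = 8.27%.
After the first change, unemployed falls and employed rises by 10.20; labor force unchanged → E = 202.31, U = 7.13, labor force = 209.44 million.
After the second change, employed falls and unemployed rises by 3.93; labor force unchanged → E = 198.38, U = 11.06, labor force = 209.44 million.
New unemployment rate = 11.06 / 209.44 = 5.28%.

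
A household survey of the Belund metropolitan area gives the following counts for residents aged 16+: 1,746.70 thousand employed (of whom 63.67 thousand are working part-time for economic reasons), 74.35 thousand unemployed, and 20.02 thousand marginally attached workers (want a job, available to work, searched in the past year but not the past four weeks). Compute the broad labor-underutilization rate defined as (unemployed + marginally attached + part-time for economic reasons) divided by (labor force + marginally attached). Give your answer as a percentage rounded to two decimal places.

Broad underutilization rate ≈ 8.58%.

Labor force = 1,746.70 + 74.35 = 1,821.05 thousand.
Numerator = 74.35 + 20.02 + 63.67 = 158.04 thousand.
Denominator = 1,821.05 + 20.02 = 1,841.07 thousand.
Broad rate = 158.04 / 1,841.07 = 8.58%.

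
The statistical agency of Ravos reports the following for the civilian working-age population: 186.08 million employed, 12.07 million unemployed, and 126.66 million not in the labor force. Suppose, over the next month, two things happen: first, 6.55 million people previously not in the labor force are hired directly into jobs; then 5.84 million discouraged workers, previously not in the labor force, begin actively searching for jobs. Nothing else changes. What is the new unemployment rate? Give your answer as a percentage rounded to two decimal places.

Initially, labor force = 186.08 + 12.07 = 198.15 million, so u = 12.07/198.15 = 6.09%.
After the first change, employed and labor force both rise by 6.55; unemployed unchanged → E = 192.63, U = 12.07, labor force = 204.70 million.
After the second change, unemployed and labor force both rise by 5.84 → E = 192.63, U = 17.91, labor force = 210.54 million.
New unemployment rate = 17.91 / 210.54 = 8.51%.

New unemployment rate ≈ 8.51%.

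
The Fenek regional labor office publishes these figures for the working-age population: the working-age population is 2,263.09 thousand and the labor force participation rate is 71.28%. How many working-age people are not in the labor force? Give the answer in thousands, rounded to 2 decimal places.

About 649.96 thousand are not in the labor force.

Share not in the labor force = 1 − 0.7128 = 0.2872.
Not in labor force = 0.2872 × 2,263.09 ≈ 649.96 thousand.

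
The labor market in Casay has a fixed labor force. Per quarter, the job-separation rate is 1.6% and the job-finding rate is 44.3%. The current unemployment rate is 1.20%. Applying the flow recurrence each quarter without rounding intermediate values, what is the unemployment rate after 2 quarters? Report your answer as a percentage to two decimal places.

Unemployment rate after two quarters ≈ 2.82%.

With a fixed labor force, u_{t+1} = u_t + s·(1−u_t) − f·u_t = u_t·(1−s−f) + s.
Here 1−s−f = 0.541 and s = 0.016.
u_1 = 0.012000 × 0.541 + 0.016 = 0.022492.
u_2 = 0.022492 × 0.541 + 0.016 = 0.028168.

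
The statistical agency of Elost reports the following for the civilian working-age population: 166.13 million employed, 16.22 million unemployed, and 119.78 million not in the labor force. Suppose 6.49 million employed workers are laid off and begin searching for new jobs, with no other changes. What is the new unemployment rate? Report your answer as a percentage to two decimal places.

New unemployment rate ≈ 12.45%.

Initially, labor force = 166.13 + 16.22 = 182.35 million, so u = 16.22/182.35 = 8.89%.
After the change, employed falls and unemployed rises by 6.49; labor force unchanged → E = 159.64, U = 22.71, labor force = 182.35 million.
New unemployment rate = 22.71 / 182.35 = 12.45%.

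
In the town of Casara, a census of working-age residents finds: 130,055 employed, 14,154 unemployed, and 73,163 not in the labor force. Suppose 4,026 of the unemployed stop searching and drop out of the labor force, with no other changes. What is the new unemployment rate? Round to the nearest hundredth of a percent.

Initially, labor force = 130,055 + 14,154 = 144,209, so u = 14,154/144,209 = 9.81%.
After the change, unemployed and labor force both fall by 4,026 → E = 130,055, U = 10,128, labor force = 140,183.
New unemployment rate = 10,128 / 140,183 = 7.22%.

New unemployment rate ≈ 7.22%.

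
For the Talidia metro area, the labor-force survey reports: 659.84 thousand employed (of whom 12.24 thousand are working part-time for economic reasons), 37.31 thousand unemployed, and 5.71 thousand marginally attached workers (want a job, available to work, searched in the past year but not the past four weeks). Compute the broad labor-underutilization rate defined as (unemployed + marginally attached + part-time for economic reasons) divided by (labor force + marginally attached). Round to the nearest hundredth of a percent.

Labor force = 659.84 + 37.31 = 697.15 thousand.
Numerator = 37.31 + 5.71 + 12.24 = 55.26 thousand.
Denominator = 697.15 + 5.71 = 702.86 thousand.
Broad rate = 55.26 / 702.86 = 7.86%.

Broad underutilization rate ≈ 7.86%.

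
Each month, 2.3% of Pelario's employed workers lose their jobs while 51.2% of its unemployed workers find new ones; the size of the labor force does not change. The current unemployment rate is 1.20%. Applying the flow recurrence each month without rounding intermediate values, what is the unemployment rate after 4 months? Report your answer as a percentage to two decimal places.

Unemployment rate after four months ≈ 4.15%.

With a fixed labor force, u_{t+1} = u_t + s·(1−u_t) − f·u_t = u_t·(1−s−f) + s.
Here 1−s−f = 0.465 and s = 0.023.
u_1 = 0.012000 × 0.465 + 0.023 = 0.028580.
u_2 = 0.028580 × 0.465 + 0.023 = 0.036290.
u_3 = 0.036290 × 0.465 + 0.023 = 0.039875.
u_4 = 0.039875 × 0.465 + 0.023 = 0.041542.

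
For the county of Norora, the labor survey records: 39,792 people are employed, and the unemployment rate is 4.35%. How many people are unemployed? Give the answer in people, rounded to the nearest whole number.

Let U be the number unemployed. The labor force is E + U, and U/(E+U) = 0.0435.
So U = 0.0435 × 39,792 / (1 − 0.0435) = 1730.95 / 0.9565 ≈ 1,810.

About 1,810 are unemployed.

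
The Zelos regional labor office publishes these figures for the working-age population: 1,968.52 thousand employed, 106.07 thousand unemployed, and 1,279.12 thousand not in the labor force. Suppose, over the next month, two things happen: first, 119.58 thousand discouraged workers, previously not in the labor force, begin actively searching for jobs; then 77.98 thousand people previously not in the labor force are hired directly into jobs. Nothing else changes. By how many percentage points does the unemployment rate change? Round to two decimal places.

Initially, labor force = 1,968.52 + 106.07 = 2,074.59 thousand, so u = 106.07/2,074.59 = 5.11%.
After the first change, unemployed and labor force both rise by 119.58 → E = 1,968.52, U = 225.65, labor force = 2,194.17 thousand.
After the second change, employed and labor force both rise by 77.98; unemployed unchanged → E = 2,046.50, U = 225.65, labor force = 2,272.15 thousand.
New unemployment rate = 225.65 / 2,272.15 = 9.93%.
Change = 9.93% − 5.11% = +4.82 percentage points.

The unemployment rate changes by +4.82 percentage points.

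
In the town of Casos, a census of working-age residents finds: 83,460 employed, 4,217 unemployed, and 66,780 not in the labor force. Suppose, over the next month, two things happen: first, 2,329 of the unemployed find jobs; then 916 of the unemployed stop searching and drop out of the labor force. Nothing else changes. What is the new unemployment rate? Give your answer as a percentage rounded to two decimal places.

Initially, labor force = 83,460 + 4,217 = 87,677, so u = 4,217/87,677 = 4.81%.
After the first change, unemployed falls and employed rises by 2,329; labor force unchanged → E = 85,789, U = 1,888, labor force = 87,677.
After the second change, unemployed and labor force both fall by 916 → E = 85,789, U = 972, labor force = 86,761.
New unemployment rate = 972 / 86,761 = 1.12%.

New unemployment rate ≈ 1.12%.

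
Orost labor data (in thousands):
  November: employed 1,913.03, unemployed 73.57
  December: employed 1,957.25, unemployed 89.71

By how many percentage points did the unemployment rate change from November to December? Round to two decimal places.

The unemployment rate changed by +0.68 percentage points.

November: labor force = 1,913.03 + 73.57 = 1,986.60; u = 73.57/1,986.60 = 3.70%.
December: labor force = 1,957.25 + 89.71 = 2,046.96; u = 89.71/2,046.96 = 4.38%.
Change = 4.38% − 3.70% = +0.68 pp.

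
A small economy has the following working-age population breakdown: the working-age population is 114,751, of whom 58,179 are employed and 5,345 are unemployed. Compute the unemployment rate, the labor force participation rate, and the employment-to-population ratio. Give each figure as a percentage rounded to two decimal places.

Labor force = employed + unemployed = 58,179 + 5,345 = 63,524.
Unemployment rate = 5,345 / 63,524 = 8.41%.
Labor force participation rate = 63,524 / 114,751 = 55.36%.
Employment-population ratio = 58,179 / 114,751 = 50.70%.

Unemployment rate ≈ 8.41%; labor force participation rate ≈ 55.36%; employment-population ratio ≈ 50.70%.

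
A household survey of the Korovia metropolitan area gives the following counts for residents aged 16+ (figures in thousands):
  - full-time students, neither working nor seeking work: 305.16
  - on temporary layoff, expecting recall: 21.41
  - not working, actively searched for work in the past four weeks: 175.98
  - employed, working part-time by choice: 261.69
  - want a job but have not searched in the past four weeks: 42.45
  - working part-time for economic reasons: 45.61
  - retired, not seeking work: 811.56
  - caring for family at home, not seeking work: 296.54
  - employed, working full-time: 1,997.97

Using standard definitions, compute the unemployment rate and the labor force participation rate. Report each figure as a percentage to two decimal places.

Unemployment rate ≈ 7.89%; labor force participation rate ≈ 63.22%.

Employed = 261.69 + 45.61 + 1,997.97 = 2,305.27 thousand (anyone who worked, including part-time for economic reasons, counts as employed).
Unemployed = 21.41 + 175.98 = 197.39 thousand (jobless and actively searching, or on temporary layoff).
Labor force = 2,305.27 + 197.39 = 2,502.66 thousand.
Not in labor force = 305.16 + 42.45 + 811.56 + 296.54 = 1,455.71 thousand (those not working and not actively searching are outside the labor force — including those who want a job but have given up searching).
Civilian working-age population = 2,502.66 + 1,455.71 = 3,958.37 thousand.
Unemployment rate = 197.39 / 2,502.66 = 7.89%.
Labor force participation rate = 2,502.66 / 3,958.37 = 63.22%.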